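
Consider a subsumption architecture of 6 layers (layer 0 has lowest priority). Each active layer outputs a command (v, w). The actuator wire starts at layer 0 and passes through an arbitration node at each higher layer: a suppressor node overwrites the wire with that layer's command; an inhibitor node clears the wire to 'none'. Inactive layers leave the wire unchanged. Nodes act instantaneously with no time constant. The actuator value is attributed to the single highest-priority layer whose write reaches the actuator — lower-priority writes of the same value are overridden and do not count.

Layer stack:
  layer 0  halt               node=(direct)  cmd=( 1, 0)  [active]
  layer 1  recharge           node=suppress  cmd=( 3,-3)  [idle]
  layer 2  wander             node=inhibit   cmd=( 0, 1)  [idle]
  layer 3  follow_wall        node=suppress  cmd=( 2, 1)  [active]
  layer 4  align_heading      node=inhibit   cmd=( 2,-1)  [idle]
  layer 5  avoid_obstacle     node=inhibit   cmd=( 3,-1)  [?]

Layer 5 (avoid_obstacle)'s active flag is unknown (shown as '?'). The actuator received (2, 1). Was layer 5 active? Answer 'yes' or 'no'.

If layer 5 is active=yes:
  actuator would be none
If layer 5 is active=no:
  actuator would be (2, 1)
Observed (2, 1), so layer 5 was idle.

no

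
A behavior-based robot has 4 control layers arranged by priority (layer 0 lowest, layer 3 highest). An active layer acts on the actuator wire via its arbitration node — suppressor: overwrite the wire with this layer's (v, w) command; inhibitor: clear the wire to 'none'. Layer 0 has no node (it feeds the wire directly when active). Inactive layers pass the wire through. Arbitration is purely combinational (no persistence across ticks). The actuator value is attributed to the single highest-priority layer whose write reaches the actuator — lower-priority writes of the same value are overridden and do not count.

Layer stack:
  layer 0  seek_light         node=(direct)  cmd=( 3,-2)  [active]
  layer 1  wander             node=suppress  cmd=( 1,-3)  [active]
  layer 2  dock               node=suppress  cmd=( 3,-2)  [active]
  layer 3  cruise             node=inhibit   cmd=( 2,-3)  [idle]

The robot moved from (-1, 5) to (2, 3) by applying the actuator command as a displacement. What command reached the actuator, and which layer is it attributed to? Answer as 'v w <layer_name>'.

displacement = (2, 3) − (-1, 5) = (3, -2)
[0] seek_light on; wire := (3, -2)
[1] wander on (suppress); wire := (1, -3)
[2] dock on (suppress); wire := (3, -2)
[3] cruise off; pass (3, -2)
output (3, -2) — from layer 2 (dock)

3 -2 dock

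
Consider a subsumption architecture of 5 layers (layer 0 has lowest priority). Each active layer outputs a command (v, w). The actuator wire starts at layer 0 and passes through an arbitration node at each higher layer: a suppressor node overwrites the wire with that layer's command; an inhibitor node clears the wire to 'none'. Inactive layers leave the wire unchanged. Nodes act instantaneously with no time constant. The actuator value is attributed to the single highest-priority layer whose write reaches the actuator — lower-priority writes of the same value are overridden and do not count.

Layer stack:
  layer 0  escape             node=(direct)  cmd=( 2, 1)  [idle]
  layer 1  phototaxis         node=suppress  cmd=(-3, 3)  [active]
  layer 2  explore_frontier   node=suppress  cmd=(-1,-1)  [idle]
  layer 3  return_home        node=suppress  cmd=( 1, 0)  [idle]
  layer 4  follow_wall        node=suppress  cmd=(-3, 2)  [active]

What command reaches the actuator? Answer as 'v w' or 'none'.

-3 2

L0 escape: idle → wire = none
L1 phototaxis: active, suppressor → wire = (-3, 3)
L2 explore_frontier: idle → wire stays (-3, 3)
L3 return_home: idle → wire stays (-3, 3)
L4 follow_wall: active, suppressor → wire = (-3, 2)
actuator = (-3, 2)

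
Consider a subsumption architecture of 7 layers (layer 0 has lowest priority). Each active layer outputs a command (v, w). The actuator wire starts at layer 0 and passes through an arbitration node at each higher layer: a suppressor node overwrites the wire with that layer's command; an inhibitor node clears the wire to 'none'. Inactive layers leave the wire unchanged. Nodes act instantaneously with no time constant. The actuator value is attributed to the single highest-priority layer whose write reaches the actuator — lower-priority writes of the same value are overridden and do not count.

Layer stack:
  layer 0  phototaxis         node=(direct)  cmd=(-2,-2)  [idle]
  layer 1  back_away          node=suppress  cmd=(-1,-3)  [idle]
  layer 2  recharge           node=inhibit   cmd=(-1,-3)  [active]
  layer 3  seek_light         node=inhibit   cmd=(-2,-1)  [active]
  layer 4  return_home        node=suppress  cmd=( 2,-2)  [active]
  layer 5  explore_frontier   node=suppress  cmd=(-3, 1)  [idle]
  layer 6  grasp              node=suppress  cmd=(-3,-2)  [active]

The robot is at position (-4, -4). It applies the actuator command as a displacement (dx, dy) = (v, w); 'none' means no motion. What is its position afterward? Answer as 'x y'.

[0] phototaxis off; wire := none
[1] back_away off; pass none
[2] recharge on (inhibit); wire := none
[3] seek_light on (inhibit); wire := none
[4] return_home on (suppress); wire := (2, -2)
[5] explore_frontier off; pass (2, -2)
[6] grasp on (suppress); wire := (-3, -2)
output (-3, -2)
position: (-4, -4) + (-3, -2) = (-7, -6)

-7 -6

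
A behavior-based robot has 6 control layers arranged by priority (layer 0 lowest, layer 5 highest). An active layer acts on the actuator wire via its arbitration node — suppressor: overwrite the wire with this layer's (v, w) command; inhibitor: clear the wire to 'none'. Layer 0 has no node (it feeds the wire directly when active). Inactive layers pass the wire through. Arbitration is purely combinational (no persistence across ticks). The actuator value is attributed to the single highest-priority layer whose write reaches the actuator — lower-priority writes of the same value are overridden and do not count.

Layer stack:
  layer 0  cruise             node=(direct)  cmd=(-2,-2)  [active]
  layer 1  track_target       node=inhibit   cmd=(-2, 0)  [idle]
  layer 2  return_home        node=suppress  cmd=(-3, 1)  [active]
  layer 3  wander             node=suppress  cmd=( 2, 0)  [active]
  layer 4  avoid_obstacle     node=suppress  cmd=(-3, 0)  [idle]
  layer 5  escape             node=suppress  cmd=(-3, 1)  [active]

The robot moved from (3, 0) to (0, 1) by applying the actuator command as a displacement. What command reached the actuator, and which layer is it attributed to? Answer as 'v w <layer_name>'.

displacement = (0, 1) − (3, 0) = (-3, 1)
layer 0 (cruise) active — direct: (-2, -2)
layer 1 (track_target) idle — unchanged: (-2, -2)
layer 2 (return_home) active — suppresses: (-3, 1)
layer 3 (wander) active — suppresses: (2, 0)
layer 4 (avoid_obstacle) idle — unchanged: (2, 0)
layer 5 (escape) active — suppresses: (-3, 1)
→ actuator (-3, 1) — from layer 5 (escape)

-3 1 escape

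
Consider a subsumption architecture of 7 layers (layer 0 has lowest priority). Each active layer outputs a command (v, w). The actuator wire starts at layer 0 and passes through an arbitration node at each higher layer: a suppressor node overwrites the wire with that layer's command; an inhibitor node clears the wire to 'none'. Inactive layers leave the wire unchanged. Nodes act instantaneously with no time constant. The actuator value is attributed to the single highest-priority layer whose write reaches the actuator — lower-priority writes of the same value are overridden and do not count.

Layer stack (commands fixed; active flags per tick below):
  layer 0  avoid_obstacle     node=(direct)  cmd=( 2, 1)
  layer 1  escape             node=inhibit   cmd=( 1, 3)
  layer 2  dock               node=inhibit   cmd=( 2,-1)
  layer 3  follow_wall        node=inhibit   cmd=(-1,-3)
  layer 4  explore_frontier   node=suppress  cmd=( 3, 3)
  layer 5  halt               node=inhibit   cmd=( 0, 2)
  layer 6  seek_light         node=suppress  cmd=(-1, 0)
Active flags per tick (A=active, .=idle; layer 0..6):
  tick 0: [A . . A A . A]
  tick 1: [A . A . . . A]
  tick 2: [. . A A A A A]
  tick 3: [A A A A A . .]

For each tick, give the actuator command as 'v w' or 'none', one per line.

tick 0:
  [0] avoid_obstacle on; wire := (2, 1)
  [1] escape off; pass (2, 1)
  [2] dock off; pass (2, 1)
  [3] follow_wall on (inhibit); wire := none
  [4] explore_frontier on (suppress); wire := (3, 3)
  [5] halt off; pass (3, 3)
  [6] seek_light on (suppress); wire := (-1, 0)
  output (-1, 0)
tick 1:
  [0] avoid_obstacle on; wire := (2, 1)
  [1] escape off; pass (2, 1)
  [2] dock on (inhibit); wire := none
  [3] follow_wall off; pass none
  [4] explore_frontier off; pass none
  [5] halt off; pass none
  [6] seek_light on (suppress); wire := (-1, 0)
  output (-1, 0)
tick 2:
  [0] avoid_obstacle off; wire := none
  [1] escape off; pass none
  [2] dock on (inhibit); wire := none
  [3] follow_wall on (inhibit); wire := none
  [4] explore_frontier on (suppress); wire := (3, 3)
  [5] halt on (inhibit); wire := none
  [6] seek_light on (suppress); wire := (-1, 0)
  output (-1, 0)
tick 3:
  [0] avoid_obstacle on; wire := (2, 1)
  [1] escape on (inhibit); wire := none
  [2] dock on (inhibit); wire := none
  [3] follow_wall on (inhibit); wire := none
  [4] explore_frontier on (suppress); wire := (3, 3)
  [5] halt off; pass (3, 3)
  [6] seek_light off; pass (3, 3)
  output (3, 3)

-1 0
-1 0
-1 0
3 3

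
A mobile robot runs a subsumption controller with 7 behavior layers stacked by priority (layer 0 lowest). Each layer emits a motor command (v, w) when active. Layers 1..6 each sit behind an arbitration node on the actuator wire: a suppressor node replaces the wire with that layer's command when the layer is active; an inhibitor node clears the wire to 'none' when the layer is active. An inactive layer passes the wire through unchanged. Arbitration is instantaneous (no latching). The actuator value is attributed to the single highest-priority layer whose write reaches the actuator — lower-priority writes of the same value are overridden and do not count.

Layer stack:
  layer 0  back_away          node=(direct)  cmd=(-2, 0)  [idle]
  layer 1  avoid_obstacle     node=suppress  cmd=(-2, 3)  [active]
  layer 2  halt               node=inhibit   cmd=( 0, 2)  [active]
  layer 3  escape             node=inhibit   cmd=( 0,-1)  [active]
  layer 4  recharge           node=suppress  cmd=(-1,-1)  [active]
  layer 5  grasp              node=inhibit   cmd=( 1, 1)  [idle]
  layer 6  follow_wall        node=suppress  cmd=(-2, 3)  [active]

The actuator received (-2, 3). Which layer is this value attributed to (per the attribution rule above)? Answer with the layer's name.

L0 back_away: idle → wire = none
L1 avoid_obstacle: active, suppressor → wire = (-2, 3)
L2 halt: active, inhibitor → wire = none
L3 escape: active, inhibitor → wire = none
L4 recharge: active, suppressor → wire = (-1, -1)
L5 grasp: idle → wire stays (-1, -1)
L6 follow_wall: active, suppressor → wire = (-2, 3)
actuator = (-2, 3)
last writer: layer 6 = follow_wall

follow_wall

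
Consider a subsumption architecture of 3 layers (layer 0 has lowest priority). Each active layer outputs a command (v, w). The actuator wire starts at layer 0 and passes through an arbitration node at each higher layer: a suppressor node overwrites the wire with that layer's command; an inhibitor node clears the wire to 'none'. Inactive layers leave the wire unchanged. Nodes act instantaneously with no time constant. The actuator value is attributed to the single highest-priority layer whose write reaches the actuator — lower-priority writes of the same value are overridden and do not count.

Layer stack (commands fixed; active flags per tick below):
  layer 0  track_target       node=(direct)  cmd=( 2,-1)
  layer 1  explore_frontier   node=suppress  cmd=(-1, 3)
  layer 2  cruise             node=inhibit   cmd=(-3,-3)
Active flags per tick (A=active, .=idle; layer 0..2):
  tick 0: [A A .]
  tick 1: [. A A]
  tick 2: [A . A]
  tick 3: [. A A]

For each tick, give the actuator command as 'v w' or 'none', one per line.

tick 0:
  [0] track_target on; wire := (2, -1)
  [1] explore_frontier on (suppress); wire := (-1, 3)
  [2] cruise off; pass (-1, 3)
  output (-1, 3)
tick 1:
  [0] track_target off; wire := none
  [1] explore_frontier on (suppress); wire := (-1, 3)
  [2] cruise on (inhibit); wire := none
  output none
tick 2:
  [0] track_target on; wire := (2, -1)
  [1] explore_frontier off; pass (2, -1)
  [2] cruise on (inhibit); wire := none
  output none
tick 3:
  [0] track_target off; wire := none
  [1] explore_frontier on (suppress); wire := (-1, 3)
  [2] cruise on (inhibit); wire := none
  output none

-1 3
none
none
none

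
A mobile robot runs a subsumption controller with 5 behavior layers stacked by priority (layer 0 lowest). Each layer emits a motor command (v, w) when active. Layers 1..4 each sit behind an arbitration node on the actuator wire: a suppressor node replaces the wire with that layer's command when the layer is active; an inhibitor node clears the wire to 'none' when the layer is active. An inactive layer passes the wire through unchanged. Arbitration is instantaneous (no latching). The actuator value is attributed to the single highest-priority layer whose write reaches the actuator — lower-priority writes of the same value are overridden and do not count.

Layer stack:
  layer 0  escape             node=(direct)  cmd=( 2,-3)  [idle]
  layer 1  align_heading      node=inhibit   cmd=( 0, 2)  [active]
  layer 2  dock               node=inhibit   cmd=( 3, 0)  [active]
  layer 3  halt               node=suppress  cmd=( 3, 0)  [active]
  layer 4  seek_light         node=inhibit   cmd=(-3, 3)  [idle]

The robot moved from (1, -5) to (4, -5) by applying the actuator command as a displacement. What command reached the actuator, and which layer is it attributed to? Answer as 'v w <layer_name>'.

3 0 halt

displacement = (4, -5) − (1, -5) = (3, 0)
L0 escape: idle → wire = none
L1 align_heading: active, inhibitor → wire = none
L2 dock: active, inhibitor → wire = none
L3 halt: active, suppressor → wire = (3, 0)
L4 seek_light: idle → wire stays (3, 0)
actuator = (3, 0) — from layer 3 (halt)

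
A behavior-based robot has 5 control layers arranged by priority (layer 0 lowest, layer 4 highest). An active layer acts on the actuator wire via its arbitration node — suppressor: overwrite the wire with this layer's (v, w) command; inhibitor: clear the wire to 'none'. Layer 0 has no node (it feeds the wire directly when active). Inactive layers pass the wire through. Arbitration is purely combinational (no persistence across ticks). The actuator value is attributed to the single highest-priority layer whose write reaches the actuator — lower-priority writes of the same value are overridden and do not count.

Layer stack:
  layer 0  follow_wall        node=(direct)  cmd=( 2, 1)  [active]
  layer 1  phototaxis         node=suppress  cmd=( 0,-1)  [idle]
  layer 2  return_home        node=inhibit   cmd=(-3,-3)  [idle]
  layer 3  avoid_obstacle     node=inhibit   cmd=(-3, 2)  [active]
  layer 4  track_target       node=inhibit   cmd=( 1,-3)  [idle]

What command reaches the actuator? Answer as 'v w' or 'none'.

L0 follow_wall: active, feeds wire = (2, 1)
L1 phototaxis: idle → wire stays (2, 1)
L2 return_home: idle → wire stays (2, 1)
L3 avoid_obstacle: active, inhibitor → wire = none
L4 track_target: idle → wire stays none
actuator = none

none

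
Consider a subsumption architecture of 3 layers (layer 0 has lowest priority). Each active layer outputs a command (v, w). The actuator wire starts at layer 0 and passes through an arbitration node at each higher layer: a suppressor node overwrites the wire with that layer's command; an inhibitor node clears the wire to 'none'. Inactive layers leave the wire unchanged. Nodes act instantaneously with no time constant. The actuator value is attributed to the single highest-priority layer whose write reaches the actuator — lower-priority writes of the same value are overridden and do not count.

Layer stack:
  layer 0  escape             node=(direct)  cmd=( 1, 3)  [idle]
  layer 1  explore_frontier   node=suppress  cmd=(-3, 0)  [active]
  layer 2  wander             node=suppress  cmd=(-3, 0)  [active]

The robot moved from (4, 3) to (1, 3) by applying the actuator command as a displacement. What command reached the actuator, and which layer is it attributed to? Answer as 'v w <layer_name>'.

displacement = (1, 3) − (4, 3) = (-3, 0)
[0] escape off; wire := none
[1] explore_frontier on (suppress); wire := (-3, 0)
[2] wander on (suppress); wire := (-3, 0)
output (-3, 0) — from layer 2 (wander)

-3 0 wander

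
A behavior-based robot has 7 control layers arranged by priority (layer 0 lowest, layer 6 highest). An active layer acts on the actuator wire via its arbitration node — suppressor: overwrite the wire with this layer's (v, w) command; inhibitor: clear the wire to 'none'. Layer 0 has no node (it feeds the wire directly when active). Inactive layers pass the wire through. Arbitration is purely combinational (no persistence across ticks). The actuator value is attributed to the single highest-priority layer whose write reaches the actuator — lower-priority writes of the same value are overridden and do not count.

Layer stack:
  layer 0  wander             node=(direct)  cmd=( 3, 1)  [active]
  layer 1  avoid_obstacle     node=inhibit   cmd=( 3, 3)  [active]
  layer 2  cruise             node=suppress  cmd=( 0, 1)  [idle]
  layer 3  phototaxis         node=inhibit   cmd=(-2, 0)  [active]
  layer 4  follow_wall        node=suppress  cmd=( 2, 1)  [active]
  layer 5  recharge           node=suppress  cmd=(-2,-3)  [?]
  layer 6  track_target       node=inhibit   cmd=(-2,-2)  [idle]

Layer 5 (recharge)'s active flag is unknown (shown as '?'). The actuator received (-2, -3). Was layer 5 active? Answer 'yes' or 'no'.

yes

If layer 5 is active=yes:
  actuator would be (-2, -3)
If layer 5 is active=no:
  actuator would be (2, 1)
Observed (-2, -3), so layer 5 was active.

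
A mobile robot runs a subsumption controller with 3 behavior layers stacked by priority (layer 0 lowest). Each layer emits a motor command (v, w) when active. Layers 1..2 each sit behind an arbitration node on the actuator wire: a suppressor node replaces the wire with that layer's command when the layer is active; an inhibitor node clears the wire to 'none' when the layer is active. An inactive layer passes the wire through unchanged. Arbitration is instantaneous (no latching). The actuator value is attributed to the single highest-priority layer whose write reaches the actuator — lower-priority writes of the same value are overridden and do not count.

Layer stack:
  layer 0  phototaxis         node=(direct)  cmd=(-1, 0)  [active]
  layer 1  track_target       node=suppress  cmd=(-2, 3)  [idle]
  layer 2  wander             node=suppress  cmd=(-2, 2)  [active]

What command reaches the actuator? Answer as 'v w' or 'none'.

L0 phototaxis: active, feeds wire = (-1, 0)
L1 track_target: idle → wire stays (-1, 0)
L2 wander: active, suppressor → wire = (-2, 2)
actuator = (-2, 2)

-2 2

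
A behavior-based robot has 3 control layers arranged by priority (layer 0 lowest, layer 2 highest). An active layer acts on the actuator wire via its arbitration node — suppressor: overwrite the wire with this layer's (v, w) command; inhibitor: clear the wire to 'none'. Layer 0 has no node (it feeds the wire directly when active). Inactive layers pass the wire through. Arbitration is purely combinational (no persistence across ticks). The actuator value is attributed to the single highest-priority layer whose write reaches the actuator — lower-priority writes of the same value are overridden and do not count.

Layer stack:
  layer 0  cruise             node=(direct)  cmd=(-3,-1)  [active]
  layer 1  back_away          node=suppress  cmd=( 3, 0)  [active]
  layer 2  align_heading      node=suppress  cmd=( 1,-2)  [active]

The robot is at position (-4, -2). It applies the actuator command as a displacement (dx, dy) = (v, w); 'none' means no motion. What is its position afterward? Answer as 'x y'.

-3 -4

[0] cruise on; wire := (-3, -1)
[1] back_away on (suppress); wire := (3, 0)
[2] align_heading on (suppress); wire := (1, -2)
output (1, -2)
position: (-4, -2) + (1, -2) = (-3, -4)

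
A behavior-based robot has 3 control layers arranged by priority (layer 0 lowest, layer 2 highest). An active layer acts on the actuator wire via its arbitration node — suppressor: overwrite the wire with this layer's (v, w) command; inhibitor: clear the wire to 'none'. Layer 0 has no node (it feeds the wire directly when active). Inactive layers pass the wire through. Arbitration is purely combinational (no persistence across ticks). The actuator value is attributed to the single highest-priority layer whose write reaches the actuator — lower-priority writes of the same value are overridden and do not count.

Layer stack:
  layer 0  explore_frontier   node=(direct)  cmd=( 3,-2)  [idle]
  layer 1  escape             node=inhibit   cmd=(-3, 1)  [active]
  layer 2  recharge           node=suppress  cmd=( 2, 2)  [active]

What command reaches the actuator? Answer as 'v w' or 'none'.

L0 explore_frontier: idle → wire = none
L1 escape: active, inhibitor → wire = none
L2 recharge: active, suppressor → wire = (2, 2)
actuator = (2, 2)

2 2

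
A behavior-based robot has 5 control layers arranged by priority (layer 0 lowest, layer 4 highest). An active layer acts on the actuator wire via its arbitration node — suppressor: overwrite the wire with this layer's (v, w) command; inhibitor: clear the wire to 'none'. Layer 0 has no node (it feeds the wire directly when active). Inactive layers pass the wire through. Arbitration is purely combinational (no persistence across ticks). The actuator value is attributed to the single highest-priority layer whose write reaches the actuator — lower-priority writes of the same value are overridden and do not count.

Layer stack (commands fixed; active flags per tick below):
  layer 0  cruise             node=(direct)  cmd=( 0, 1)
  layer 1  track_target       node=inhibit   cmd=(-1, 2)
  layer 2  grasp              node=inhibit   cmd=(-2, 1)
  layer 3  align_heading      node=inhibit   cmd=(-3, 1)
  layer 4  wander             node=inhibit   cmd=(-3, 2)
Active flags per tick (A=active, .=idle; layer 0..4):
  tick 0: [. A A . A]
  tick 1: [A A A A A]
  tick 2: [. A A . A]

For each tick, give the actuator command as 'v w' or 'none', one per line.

tick 0:
  L0 cruise: idle → wire = none
  L1 track_target: active, inhibitor → wire = none
  L2 grasp: active, inhibitor → wire = none
  L3 align_heading: idle → wire stays none
  L4 wander: active, inhibitor → wire = none
  actuator = none
tick 1:
  L0 cruise: active, feeds wire = (0, 1)
  L1 track_target: active, inhibitor → wire = none
  L2 grasp: active, inhibitor → wire = none
  L3 align_heading: active, inhibitor → wire = none
  L4 wander: active, inhibitor → wire = none
  actuator = none
tick 2:
  L0 cruise: idle → wire = none
  L1 track_target: active, inhibitor → wire = none
  L2 grasp: active, inhibitor → wire = none
  L3 align_heading: idle → wire stays none
  L4 wander: active, inhibitor → wire = none
  actuator = none

none
none
none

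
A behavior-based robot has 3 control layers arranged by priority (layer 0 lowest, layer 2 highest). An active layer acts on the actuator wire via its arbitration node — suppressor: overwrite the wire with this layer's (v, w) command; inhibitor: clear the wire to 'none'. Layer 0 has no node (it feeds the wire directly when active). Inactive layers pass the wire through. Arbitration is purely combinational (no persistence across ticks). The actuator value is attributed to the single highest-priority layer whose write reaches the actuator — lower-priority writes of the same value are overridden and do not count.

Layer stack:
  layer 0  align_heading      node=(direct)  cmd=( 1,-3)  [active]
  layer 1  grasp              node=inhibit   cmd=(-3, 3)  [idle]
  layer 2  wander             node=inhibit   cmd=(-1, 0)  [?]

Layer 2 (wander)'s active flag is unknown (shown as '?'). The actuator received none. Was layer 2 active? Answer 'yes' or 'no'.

If layer 2 is active=yes:
  actuator would be none
If layer 2 is active=no:
  actuator would be (1, -3)
Observed none, so layer 2 was active.

yes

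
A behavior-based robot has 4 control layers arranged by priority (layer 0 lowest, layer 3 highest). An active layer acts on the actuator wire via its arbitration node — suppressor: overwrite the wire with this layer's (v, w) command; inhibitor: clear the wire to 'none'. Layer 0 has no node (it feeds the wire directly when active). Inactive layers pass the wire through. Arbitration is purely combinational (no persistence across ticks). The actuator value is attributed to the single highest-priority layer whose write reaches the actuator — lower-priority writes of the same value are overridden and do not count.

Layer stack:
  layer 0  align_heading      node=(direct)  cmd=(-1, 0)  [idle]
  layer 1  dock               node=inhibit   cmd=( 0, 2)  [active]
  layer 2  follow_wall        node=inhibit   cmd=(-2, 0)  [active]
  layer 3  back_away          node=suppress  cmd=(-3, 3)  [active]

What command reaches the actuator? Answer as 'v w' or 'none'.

-3 3

L0 align_heading: idle → wire = none
L1 dock: active, inhibitor → wire = none
L2 follow_wall: active, inhibitor → wire = none
L3 back_away: active, suppressor → wire = (-3, 3)
actuator = (-3, 3)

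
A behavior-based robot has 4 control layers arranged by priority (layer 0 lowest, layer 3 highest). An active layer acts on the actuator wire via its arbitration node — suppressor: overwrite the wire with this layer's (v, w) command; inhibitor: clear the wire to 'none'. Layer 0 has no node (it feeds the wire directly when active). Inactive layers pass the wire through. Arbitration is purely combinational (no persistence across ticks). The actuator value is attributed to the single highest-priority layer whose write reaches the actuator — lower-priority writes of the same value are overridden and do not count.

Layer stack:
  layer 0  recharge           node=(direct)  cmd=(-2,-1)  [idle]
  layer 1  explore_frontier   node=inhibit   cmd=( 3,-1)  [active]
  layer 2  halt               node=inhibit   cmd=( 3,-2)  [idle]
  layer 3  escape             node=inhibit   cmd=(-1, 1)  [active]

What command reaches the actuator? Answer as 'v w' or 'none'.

L0 recharge: idle → wire = none
L1 explore_frontier: active, inhibitor → wire = none
L2 halt: idle → wire stays none
L3 escape: active, inhibitor → wire = none
actuator = none

none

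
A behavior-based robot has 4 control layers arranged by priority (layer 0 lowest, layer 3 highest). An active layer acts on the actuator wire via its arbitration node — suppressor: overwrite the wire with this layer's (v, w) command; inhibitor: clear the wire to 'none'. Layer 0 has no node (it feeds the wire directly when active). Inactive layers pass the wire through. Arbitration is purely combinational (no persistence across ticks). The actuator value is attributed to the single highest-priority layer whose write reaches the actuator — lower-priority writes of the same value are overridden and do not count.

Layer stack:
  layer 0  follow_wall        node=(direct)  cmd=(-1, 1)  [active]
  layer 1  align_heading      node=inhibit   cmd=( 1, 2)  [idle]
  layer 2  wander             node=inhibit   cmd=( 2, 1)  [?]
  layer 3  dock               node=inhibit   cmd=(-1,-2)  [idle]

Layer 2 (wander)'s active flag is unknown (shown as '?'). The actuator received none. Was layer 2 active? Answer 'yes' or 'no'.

yes

If layer 2 is active=yes:
  actuator would be none
If layer 2 is active=no:
  actuator would be (-1, 1)
Observed none, so layer 2 was active.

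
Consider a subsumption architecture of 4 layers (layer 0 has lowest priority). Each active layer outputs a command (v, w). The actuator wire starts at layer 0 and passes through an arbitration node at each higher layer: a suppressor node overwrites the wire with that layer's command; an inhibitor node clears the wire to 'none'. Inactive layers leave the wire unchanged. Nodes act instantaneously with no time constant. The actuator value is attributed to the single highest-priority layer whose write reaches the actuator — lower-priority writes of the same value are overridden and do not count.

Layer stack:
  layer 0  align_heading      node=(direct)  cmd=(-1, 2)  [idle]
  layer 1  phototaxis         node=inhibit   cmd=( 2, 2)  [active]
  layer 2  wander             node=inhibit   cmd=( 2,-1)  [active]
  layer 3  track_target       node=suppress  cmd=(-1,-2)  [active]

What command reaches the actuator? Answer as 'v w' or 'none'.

-1 -2

layer 0 (align_heading) idle — none
layer 1 (phototaxis) active — inhibits: none
layer 2 (wander) active — inhibits: none
layer 3 (track_target) active — suppresses: (-1, -2)
→ actuator (-1, -2)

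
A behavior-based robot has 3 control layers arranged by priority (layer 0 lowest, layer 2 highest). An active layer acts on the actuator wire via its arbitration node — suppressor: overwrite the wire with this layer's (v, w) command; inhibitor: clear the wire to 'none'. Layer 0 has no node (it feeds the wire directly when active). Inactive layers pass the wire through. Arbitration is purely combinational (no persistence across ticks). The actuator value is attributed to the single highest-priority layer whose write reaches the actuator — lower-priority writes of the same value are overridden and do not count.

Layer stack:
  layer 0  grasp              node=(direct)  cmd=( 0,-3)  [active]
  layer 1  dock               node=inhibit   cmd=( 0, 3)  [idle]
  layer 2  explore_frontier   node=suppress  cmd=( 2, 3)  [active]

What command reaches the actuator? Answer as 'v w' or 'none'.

2 3

L0 grasp: active, feeds wire = (0, -3)
L1 dock: idle → wire stays (0, -3)
L2 explore_frontier: active, suppressor → wire = (2, 3)
actuator = (2, 3)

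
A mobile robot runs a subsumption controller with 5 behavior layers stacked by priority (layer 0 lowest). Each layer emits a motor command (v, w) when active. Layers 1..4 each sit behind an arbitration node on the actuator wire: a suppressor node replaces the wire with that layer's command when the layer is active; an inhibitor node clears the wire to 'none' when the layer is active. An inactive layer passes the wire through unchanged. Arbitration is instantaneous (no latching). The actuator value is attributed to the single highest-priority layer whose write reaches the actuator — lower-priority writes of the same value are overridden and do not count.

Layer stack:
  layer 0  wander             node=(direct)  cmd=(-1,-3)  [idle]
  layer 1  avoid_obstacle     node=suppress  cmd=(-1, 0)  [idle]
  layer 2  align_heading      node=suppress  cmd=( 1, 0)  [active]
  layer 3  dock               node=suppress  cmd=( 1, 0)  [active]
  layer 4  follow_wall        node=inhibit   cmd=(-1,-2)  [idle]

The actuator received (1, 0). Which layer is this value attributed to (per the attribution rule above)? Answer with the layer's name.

[0] wander off; wire := none
[1] avoid_obstacle off; pass none
[2] align_heading on (suppress); wire := (1, 0)
[3] dock on (suppress); wire := (1, 0)
[4] follow_wall off; pass (1, 0)
output (1, 0)
last writer: layer 3 = dock

dock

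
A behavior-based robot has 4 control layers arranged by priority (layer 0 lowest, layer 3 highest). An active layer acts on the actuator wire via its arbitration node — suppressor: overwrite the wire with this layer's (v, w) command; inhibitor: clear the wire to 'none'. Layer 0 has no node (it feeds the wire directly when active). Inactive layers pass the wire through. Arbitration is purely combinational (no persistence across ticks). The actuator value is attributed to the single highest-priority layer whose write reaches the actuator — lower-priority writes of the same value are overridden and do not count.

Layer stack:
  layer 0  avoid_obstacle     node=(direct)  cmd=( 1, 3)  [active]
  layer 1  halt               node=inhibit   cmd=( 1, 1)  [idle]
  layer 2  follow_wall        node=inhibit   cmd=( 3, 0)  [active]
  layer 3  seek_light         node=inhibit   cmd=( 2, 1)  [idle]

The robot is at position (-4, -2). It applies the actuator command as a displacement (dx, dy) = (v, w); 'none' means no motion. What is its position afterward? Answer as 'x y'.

-4 -2

L0 avoid_obstacle: active, feeds wire = (1, 3)
L1 halt: idle → wire stays (1, 3)
L2 follow_wall: active, inhibitor → wire = none
L3 seek_light: idle → wire stays none
actuator = none
position: (-4, -2) + none = (-4, -2)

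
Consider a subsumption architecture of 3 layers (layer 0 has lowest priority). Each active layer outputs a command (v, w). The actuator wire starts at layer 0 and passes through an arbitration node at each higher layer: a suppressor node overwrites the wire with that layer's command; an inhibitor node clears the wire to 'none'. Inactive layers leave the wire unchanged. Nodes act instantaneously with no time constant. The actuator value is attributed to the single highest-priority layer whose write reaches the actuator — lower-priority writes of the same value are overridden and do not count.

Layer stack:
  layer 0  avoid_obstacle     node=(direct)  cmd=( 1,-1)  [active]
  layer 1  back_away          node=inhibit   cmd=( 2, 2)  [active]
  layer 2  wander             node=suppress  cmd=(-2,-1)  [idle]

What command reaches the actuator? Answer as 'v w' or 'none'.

none

[0] avoid_obstacle on; wire := (1, -1)
[1] back_away on (inhibit); wire := none
[2] wander off; pass none
output none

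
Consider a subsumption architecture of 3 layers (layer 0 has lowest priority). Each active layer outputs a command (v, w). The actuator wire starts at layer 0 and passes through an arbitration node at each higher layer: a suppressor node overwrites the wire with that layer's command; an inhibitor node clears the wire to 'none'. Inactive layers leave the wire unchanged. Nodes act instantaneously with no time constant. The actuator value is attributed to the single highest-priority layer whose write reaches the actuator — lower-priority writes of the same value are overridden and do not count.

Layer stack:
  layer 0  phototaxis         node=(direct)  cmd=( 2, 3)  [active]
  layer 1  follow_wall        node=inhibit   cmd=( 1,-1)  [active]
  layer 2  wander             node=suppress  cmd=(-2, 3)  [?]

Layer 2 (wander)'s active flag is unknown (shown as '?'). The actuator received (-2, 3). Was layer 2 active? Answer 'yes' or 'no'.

If layer 2 is active=yes:
  actuator would be (-2, 3)
If layer 2 is active=no:
  actuator would be none
Observed (-2, 3), so layer 2 was active.

yes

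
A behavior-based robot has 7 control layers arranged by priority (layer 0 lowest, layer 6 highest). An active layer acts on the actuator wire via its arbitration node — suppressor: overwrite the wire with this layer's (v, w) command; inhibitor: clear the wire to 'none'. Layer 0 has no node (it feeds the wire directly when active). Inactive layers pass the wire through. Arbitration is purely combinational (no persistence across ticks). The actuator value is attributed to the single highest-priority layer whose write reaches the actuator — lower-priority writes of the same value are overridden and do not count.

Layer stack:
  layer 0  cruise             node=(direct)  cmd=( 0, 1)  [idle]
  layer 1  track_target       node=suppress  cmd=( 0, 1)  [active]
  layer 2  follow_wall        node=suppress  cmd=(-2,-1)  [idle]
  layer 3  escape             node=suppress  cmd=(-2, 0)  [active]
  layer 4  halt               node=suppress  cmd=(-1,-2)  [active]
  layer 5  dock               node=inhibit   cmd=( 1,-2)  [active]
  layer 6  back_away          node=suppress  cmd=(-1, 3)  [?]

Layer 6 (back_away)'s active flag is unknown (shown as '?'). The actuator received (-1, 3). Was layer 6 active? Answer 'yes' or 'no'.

If layer 6 is active=yes:
  actuator would be (-1, 3)
If layer 6 is active=no:
  actuator would be none
Observed (-1, 3), so layer 6 was active.

yes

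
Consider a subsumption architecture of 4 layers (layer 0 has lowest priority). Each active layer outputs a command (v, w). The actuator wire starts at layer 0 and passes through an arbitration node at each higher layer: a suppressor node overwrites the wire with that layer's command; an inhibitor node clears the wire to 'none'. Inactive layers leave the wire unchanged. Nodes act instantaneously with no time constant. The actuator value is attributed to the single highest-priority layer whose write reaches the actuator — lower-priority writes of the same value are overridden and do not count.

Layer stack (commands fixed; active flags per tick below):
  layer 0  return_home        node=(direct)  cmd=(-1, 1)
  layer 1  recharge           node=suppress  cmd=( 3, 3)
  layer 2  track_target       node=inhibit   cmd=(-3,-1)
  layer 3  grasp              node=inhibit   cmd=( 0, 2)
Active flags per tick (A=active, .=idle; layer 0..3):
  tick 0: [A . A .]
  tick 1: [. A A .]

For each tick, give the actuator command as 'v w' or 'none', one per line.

tick 0:
  layer 0 (return_home) active — direct: (-1, 1)
  layer 1 (recharge) idle — unchanged: (-1, 1)
  layer 2 (track_target) active — inhibits: none
  layer 3 (grasp) idle — unchanged: none
  → actuator none
tick 1:
  layer 0 (return_home) idle — none
  layer 1 (recharge) active — suppresses: (3, 3)
  layer 2 (track_target) active — inhibits: none
  layer 3 (grasp) idle — unchanged: none
  → actuator none

none
none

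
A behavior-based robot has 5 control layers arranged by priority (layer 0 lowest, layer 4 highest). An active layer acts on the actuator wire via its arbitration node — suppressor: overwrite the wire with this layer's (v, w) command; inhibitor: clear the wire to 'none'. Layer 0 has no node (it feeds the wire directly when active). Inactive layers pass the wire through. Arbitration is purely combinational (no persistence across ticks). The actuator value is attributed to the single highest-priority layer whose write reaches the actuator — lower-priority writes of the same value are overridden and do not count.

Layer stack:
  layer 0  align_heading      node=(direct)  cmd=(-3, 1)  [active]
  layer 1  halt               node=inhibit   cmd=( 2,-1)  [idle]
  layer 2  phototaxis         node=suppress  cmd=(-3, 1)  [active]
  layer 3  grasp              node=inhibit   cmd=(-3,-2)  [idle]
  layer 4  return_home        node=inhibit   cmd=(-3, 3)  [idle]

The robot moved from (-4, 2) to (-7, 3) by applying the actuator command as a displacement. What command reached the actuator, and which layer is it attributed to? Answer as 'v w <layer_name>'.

-3 1 phototaxis

displacement = (-7, 3) − (-4, 2) = (-3, 1)
L0 align_heading: active, feeds wire = (-3, 1)
L1 halt: idle → wire stays (-3, 1)
L2 phototaxis: active, suppressor → wire = (-3, 1)
L3 grasp: idle → wire stays (-3, 1)
L4 return_home: idle → wire stays (-3, 1)
actuator = (-3, 1) — from layer 2 (phototaxis)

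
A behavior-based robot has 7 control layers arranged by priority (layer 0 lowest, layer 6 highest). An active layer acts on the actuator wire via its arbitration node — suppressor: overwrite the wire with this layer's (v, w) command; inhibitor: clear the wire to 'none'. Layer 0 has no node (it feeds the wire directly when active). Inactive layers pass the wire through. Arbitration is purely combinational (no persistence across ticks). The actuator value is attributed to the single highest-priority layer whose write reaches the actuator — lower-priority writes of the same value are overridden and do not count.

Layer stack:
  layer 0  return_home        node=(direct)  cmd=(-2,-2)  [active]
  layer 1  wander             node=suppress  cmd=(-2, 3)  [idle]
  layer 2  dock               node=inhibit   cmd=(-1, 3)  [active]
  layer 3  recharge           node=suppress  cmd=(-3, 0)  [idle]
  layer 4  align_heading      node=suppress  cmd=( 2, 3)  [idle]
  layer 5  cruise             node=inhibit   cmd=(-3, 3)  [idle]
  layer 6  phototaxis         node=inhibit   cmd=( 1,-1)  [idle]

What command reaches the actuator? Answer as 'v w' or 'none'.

L0 return_home: active, feeds wire = (-2, -2)
L1 wander: idle → wire stays (-2, -2)
L2 dock: active, inhibitor → wire = none
L3 recharge: idle → wire stays none
L4 align_heading: idle → wire stays none
L5 cruise: idle → wire stays none
L6 phototaxis: idle → wire stays none
actuator = none

none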